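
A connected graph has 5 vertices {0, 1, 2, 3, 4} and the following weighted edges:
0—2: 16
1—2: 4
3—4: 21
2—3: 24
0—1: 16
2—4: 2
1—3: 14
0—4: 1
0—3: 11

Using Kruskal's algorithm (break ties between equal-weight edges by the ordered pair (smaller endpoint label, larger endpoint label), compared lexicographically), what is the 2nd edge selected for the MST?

2-4

Kruskal's algorithm — process edges by increasing weight (ties by edge label):
0—4 (1): add. Components now {0,4} {1} {2} {3}
2—4 (2): add. Components now {0,2,4} {1} {3}
1—2 (4): add. Components now {0,1,2,4} {3}
0—3 (11): add. Components now {0,1,2,3,4}
The 2nd edge added is 2—4.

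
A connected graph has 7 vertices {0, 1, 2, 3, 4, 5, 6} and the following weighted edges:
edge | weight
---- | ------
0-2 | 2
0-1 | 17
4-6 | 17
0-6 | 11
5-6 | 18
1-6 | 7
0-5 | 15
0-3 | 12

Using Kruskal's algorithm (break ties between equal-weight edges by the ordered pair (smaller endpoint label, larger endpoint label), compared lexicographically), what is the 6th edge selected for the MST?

4-6

Sort edges by weight, then run Kruskal:
0-2 (2): add. Components now {0,2} {1} {3} {4} {5} {6}
1-6 (7): add. Components now {0,2} {1,6} {3} {4} {5}
0-6 (11): add. Components now {0,1,2,6} {3} {4} {5}
0-3 (12): add. Components now {0,1,2,3,6} {4} {5}
0-5 (15): add. Components now {0,1,2,3,5,6} {4}
0-1 (17): skip — 0 and 1 already connected.
4-6 (17): add. Components now {0,1,2,3,4,5,6}
The 6th edge added is 4-6.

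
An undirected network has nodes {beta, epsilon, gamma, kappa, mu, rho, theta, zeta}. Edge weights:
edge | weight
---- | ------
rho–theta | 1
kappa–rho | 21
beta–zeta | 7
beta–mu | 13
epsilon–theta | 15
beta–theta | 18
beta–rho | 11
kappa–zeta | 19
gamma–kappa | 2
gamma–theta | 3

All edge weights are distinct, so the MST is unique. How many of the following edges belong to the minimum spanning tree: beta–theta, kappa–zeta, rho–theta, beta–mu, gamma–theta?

Sort edges by weight, then run Kruskal:
rho–theta (1): add — endpoints in different components.
gamma–kappa (2): add — endpoints in different components.
gamma–theta (3): add — endpoints in different components.
beta–zeta (7): add — endpoints in different components.
beta–rho (11): add — endpoints in different components.
beta–mu (13): add — endpoints in different components.
epsilon–theta (15): add — endpoints in different components.
MST edge set: {rho–theta, gamma–kappa, gamma–theta, beta–zeta, beta–rho, beta–mu, epsilon–theta}.
Of the listed edges, {rho–theta, beta–mu, gamma–theta} are in the MST → 3.

3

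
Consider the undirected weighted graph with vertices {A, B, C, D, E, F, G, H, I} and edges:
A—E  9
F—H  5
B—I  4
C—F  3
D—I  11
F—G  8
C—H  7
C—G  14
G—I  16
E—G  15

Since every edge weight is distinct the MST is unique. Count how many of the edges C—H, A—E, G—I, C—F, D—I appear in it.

4

Kruskal: consider edges lightest-first.
C—F (3): add — endpoints in different components.
B—I (4): add — endpoints in different components.
F—H (5): add — endpoints in different components.
C—H (7): skip — C and H already connected.
F—G (8): add — endpoints in different components.
A—E (9): add — endpoints in different components.
D—I (11): add — endpoints in different components.
C—G (14): skip — C and G already connected.
E—G (15): add — endpoints in different components.
G—I (16): add — endpoints in different components.
MST edge set: {C—F, B—I, F—H, F—G, A—E, D—I, E—G, G—I}.
Of the listed edges, {A—E, G—I, C—F, D—I} are in the MST → 4.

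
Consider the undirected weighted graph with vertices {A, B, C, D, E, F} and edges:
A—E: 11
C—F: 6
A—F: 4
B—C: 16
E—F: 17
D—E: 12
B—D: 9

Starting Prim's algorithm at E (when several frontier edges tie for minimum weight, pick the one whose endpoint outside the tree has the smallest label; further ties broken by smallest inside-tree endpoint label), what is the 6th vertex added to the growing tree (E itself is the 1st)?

Prim, starting at E.
Step 1: cheapest edge leaving the tree is A—E (11); add A.
Step 2: cheapest edge leaving the tree is A—F (4); add F.
Step 3: cheapest edge leaving the tree is C—F (6); add C.
Step 4: cheapest edge leaving the tree is D—E (12); add D.
Step 5: cheapest edge leaving the tree is B—D (9); add B.
Vertex order: E, A, F, C, D, B. The 6th vertex is B.

B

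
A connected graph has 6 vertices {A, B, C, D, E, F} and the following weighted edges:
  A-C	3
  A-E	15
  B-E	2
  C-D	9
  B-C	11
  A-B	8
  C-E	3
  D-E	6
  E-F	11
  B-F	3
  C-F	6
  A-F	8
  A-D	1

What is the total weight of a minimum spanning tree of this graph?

12

Prim's algorithm from A:
Step 1: frontier [A-D 1, A-C 3, A-B 8, A-F 8, A-E 15] → take A-D (1); add D.
Step 2: frontier [A-C 3, A-B 8, A-F 8, A-E 15, D-E 6, C-D 9] → take A-C (3); add C.
Step 3: frontier [A-B 8, A-F 8, A-E 15, C-E 3, C-F 6, B-C 11, D-E 6] → take C-E (3); add E.
Step 4: frontier [A-B 8, A-F 8, C-F 6, B-C 11, B-E 2, E-F 11] → take B-E (2); add B.
Step 5: frontier [A-F 8, B-F 3, C-F 6, E-F 11] → take B-F (3); add F.
MST edges: A-D, A-C, C-E, B-E, B-F; total weight 1+3+3+2+3 = 12.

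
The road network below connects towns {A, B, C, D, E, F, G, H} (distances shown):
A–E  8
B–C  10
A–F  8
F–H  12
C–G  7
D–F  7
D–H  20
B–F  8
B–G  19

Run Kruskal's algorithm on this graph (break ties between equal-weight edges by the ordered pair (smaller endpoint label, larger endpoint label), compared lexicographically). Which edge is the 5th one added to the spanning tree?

B-F

Kruskal: consider edges lightest-first.
C–G (7): add — endpoints in different components.
D–F (7): add — endpoints in different components.
A–E (8): add — endpoints in different components.
A–F (8): add — endpoints in different components.
B–F (8): add — endpoints in different components.
B–C (10): add — endpoints in different components.
F–H (12): add — endpoints in different components.
The 5th edge added is B–F.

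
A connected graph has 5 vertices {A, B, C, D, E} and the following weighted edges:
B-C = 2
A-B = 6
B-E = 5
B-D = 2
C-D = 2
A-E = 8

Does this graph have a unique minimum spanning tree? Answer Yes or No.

No

Kruskal: consider edges lightest-first.
B-C (2): add — endpoints in different components.
B-D (2): add — endpoints in different components.
C-D (2): skip — C and D already connected.
B-E (5): add — endpoints in different components.
A-B (6): add — endpoints in different components.
Non-tree edge C-D has weight 2, equal to the heaviest edge on its tree cycle — swapping gives another MST of the same weight. Not unique.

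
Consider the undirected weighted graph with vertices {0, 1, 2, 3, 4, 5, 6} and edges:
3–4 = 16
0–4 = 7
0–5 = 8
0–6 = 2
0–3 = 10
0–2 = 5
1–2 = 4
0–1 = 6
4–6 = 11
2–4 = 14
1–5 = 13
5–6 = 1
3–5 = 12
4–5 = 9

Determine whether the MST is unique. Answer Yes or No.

Kruskal: consider edges lightest-first.
5–6 (1): add. Components now {0} {1} {2} {3} {4} {5,6}
0–6 (2): add. Components now {0,5,6} {1} {2} {3} {4}
1–2 (4): add. Components now {0,5,6} {1,2} {3} {4}
0–2 (5): add. Components now {0,1,2,5,6} {3} {4}
0–1 (6): skip — 0 and 1 already connected.
0–4 (7): add. Components now {0,1,2,4,5,6} {3}
0–5 (8): skip — 0 and 5 already connected.
4–5 (9): skip — 4 and 5 already connected.
0–3 (10): add. Components now {0,1,2,3,4,5,6}
Every non-tree edge has weight strictly greater than the heaviest edge on the tree path between its endpoints, so the MST is unique.

Yes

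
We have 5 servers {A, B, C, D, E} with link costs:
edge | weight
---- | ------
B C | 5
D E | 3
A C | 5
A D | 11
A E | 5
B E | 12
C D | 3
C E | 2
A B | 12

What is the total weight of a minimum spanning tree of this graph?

15

Grow the tree from B using Prim:
Step 1: frontier [B C 5, A B 12, B E 12] → take B C (5); add C.
Step 2: frontier [A B 12, B E 12, C E 2, C D 3, A C 5] → take C E (2); add E.
Step 3: frontier [A B 12, C D 3, A C 5, D E 3, A E 5] → take C D (3); add D.
Step 4: frontier [A B 12, A C 5, A D 11, A E 5] → take A C (5); add A.
MST edges: B C, C E, C D, A C; total weight 5+2+3+5 = 15.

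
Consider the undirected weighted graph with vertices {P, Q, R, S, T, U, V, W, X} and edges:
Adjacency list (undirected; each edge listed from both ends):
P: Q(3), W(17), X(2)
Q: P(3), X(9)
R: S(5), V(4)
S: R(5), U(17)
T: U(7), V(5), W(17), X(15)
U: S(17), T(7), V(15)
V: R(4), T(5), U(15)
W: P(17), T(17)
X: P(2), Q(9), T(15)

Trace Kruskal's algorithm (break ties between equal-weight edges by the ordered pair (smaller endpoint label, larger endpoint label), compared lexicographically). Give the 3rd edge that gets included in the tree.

Kruskal: consider edges lightest-first.
P-X (2): add — endpoints in different components.
P-Q (3): add — endpoints in different components.
R-V (4): add — endpoints in different components.
R-S (5): add — endpoints in different components.
T-V (5): add — endpoints in different components.
T-U (7): add — endpoints in different components.
Q-X (9): skip — Q and X already connected.
T-X (15): add — endpoints in different components.
U-V (15): skip — V and U already connected.
P-W (17): add — endpoints in different components.
The 3rd edge added is R-V.

R-V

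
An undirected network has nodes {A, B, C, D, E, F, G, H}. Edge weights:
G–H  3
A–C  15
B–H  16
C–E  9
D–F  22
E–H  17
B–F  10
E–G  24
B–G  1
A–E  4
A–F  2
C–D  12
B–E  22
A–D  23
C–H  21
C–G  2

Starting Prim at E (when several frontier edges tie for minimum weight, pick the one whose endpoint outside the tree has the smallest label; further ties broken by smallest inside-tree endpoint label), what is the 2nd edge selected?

Prim's algorithm from E:
Step 1: cheapest edge leaving the tree is A–E (4); add A.
Step 2: cheapest edge leaving the tree is A–F (2); add F.
Step 3: cheapest edge leaving the tree is C–E (9); add C.
Step 4: cheapest edge leaving the tree is C–G (2); add G.
Step 5: cheapest edge leaving the tree is B–G (1); add B.
Step 6: cheapest edge leaving the tree is G–H (3); add H.
Step 7: cheapest edge leaving the tree is C–D (12); add D.
The 2nd edge added is A–F.

A-F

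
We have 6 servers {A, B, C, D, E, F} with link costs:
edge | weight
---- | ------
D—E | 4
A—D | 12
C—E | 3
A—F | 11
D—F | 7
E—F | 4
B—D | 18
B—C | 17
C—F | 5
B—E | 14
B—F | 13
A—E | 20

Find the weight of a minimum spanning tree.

35

Prim's algorithm from C:
Step 1: cheapest edge leaving the tree is C—E (3); add E.
Step 2: cheapest edge leaving the tree is D—E (4); add D.
Step 3: cheapest edge leaving the tree is E—F (4); add F.
Step 4: cheapest edge leaving the tree is A—F (11); add A.
Step 5: cheapest edge leaving the tree is B—F (13); add B.
MST edges: C—E, D—E, E—F, A—F, B—F; total weight 3+4+4+11+13 = 35.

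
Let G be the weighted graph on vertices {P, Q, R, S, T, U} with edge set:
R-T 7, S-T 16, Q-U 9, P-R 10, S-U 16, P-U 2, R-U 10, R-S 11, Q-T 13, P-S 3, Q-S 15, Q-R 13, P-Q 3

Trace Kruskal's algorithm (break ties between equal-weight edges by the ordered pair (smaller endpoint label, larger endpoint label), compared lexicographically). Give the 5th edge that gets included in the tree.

P-R

Kruskal: consider edges lightest-first.
P-U (2): add. Components now {R} {P,U} {T} {S} {Q}
P-Q (3): add. Components now {R} {P,Q,U} {T} {S}
P-S (3): add. Components now {R} {P,Q,S,U} {T}
R-T (7): add. Components now {R,T} {P,Q,S,U}
Q-U (9): skip — U and Q already connected.
P-R (10): add. Components now {P,Q,R,S,T,U}
The 5th edge added is P-R.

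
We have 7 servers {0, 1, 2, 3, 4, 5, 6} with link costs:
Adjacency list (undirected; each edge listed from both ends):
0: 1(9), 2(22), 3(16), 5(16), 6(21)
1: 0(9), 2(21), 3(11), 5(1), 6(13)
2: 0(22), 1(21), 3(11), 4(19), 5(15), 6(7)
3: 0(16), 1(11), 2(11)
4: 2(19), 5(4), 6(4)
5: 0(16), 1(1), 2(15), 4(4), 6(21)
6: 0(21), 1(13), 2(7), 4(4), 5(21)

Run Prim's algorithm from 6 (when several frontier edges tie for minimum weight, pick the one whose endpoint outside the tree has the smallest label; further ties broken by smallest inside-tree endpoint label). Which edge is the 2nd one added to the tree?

4-5

Grow the tree from 6 using Prim:
Step 1: cheapest edge leaving the tree is 4—6 (4); add 4.
Step 2: cheapest edge leaving the tree is 4—5 (4); add 5.
Step 3: cheapest edge leaving the tree is 1—5 (1); add 1.
Step 4: cheapest edge leaving the tree is 2—6 (7); add 2.
Step 5: cheapest edge leaving the tree is 0—1 (9); add 0.
Step 6: cheapest edge leaving the tree is 1—3 (11); add 3.
The 2nd edge added is 4—5.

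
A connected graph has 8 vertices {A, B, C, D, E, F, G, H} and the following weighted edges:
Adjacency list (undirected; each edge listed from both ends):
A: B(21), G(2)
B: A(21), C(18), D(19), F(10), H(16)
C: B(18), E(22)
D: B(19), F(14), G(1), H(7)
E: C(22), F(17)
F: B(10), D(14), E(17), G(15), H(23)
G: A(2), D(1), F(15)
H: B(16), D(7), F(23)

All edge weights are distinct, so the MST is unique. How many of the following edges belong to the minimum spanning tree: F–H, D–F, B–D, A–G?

2

Kruskal's algorithm — process edges by increasing weight (ties by edge label):
D–G (1): add — endpoints in different components.
A–G (2): add — endpoints in different components.
D–H (7): add — endpoints in different components.
B–F (10): add — endpoints in different components.
D–F (14): add — endpoints in different components.
F–G (15): skip — F and G already connected.
B–H (16): skip — B and H already connected.
E–F (17): add — endpoints in different components.
B–C (18): add — endpoints in different components.
MST edge set: {D–G, A–G, D–H, B–F, D–F, E–F, B–C}.
Of the listed edges, {D–F, A–G} are in the MST → 2.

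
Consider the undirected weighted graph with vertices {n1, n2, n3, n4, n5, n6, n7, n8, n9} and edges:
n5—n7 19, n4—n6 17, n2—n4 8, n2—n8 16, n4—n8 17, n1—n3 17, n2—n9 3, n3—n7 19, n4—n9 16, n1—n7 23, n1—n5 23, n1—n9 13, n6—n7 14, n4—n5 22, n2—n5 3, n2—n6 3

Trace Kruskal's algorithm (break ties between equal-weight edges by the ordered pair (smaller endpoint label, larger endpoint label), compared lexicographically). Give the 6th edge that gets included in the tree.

n6-n7

Sort edges by weight, then run Kruskal:
n2—n5 (3): add — endpoints in different components.
n2—n6 (3): add — endpoints in different components.
n2—n9 (3): add — endpoints in different components.
n2—n4 (8): add — endpoints in different components.
n1—n9 (13): add — endpoints in different components.
n6—n7 (14): add — endpoints in different components.
n2—n8 (16): add — endpoints in different components.
n4—n9 (16): skip — n9 and n4 already connected.
n1—n3 (17): add — endpoints in different components.
The 6th edge added is n6—n7.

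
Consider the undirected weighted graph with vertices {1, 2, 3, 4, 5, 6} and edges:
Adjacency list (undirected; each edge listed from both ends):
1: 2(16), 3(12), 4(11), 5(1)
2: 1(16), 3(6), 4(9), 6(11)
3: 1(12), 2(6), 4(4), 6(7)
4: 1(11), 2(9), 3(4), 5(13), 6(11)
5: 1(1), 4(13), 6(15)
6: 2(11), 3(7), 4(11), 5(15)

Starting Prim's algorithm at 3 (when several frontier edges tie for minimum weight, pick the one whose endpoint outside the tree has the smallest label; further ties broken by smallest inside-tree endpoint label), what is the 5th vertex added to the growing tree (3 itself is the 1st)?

1

Prim, starting at 3.
Step 1: frontier [3-4 4, 2-3 6, 3-6 7, 1-3 12] → take 3-4 (4); add 4.
Step 2: frontier [2-3 6, 3-6 7, 1-3 12, 2-4 9, 1-4 11, 4-6 11, 4-5 13] → take 2-3 (6); add 2.
Step 3: frontier [2-6 11, 1-2 16, 3-6 7, 1-3 12, 1-4 11, 4-6 11, 4-5 13] → take 3-6 (7); add 6.
Step 4: frontier [1-2 16, 1-3 12, 1-4 11, 4-5 13, 5-6 15] → take 1-4 (11); add 1.
Step 5: frontier [1-5 1, 4-5 13, 5-6 15] → take 1-5 (1); add 5.
Vertex order: 3, 4, 2, 6, 1, 5. The 5th vertex is 1.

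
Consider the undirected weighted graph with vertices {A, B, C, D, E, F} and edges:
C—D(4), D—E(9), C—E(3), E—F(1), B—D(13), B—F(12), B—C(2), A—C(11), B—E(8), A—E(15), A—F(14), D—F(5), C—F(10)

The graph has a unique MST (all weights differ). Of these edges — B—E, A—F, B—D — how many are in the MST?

Kruskal's algorithm — process edges by increasing weight (ties by edge label):
E—F (1): add. Components now {A} {B} {C} {D} {E,F}
B—C (2): add. Components now {A} {B,C} {D} {E,F}
C—E (3): add. Components now {A} {B,C,E,F} {D}
C—D (4): add. Components now {A} {B,C,D,E,F}
D—F (5): skip — D and F already connected.
B—E (8): skip — B and E already connected.
D—E (9): skip — D and E already connected.
C—F (10): skip — C and F already connected.
A—C (11): add. Components now {A,B,C,D,E,F}
MST edge set: {E—F, B—C, C—E, C—D, A—C}.
Of the listed edges, {} are in the MST → 0.

0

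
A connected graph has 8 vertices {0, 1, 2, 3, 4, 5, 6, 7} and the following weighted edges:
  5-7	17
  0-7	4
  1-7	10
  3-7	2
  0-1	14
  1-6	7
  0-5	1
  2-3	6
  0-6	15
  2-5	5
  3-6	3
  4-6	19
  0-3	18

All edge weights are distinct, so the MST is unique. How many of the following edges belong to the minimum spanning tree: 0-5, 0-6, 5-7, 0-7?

2

Kruskal's algorithm — process edges by increasing weight (ties by edge label):
0-5 (1): add — endpoints in different components.
3-7 (2): add — endpoints in different components.
3-6 (3): add — endpoints in different components.
0-7 (4): add — endpoints in different components.
2-5 (5): add — endpoints in different components.
2-3 (6): skip — 2 and 3 already connected.
1-6 (7): add — endpoints in different components.
1-7 (10): skip — 1 and 7 already connected.
0-1 (14): skip — 0 and 1 already connected.
0-6 (15): skip — 0 and 6 already connected.
5-7 (17): skip — 5 and 7 already connected.
0-3 (18): skip — 0 and 3 already connected.
4-6 (19): add — endpoints in different components.
MST edge set: {0-5, 3-7, 3-6, 0-7, 2-5, 1-6, 4-6}.
Of the listed edges, {0-5, 0-7} are in the MST → 2.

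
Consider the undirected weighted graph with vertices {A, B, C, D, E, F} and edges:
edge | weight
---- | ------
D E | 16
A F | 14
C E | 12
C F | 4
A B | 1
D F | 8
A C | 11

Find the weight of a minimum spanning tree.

36

Grow the tree from F using Prim:
Step 1: frontier [C F 4, D F 8, A F 14] → take C F (4); add C.
Step 2: frontier [A C 11, C E 12, D F 8, A F 14] → take D F (8); add D.
Step 3: frontier [A C 11, C E 12, D E 16, A F 14] → take A C (11); add A.
Step 4: frontier [A B 1, C E 12, D E 16] → take A B (1); add B.
Step 5: frontier [C E 12, D E 16] → take C E (12); add E.
MST edges: C F, D F, A C, A B, C E; total weight 4+8+11+1+12 = 36.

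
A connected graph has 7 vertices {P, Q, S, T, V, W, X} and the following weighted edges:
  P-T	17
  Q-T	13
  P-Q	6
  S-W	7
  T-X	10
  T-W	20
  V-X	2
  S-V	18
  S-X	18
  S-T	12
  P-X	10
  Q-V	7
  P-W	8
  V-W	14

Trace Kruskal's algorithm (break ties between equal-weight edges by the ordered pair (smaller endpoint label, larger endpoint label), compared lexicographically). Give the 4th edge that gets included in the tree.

S-W

Kruskal: consider edges lightest-first.
V-X (2): add. Components now {V,X} {T} {Q} {P} {S} {W}
P-Q (6): add. Components now {V,X} {T} {P,Q} {S} {W}
Q-V (7): add. Components now {P,Q,V,X} {T} {S} {W}
S-W (7): add. Components now {P,Q,V,X} {T} {S,W}
P-W (8): add. Components now {P,Q,S,V,W,X} {T}
P-X (10): skip — X and P already connected.
T-X (10): add. Components now {P,Q,S,T,V,W,X}
The 4th edge added is S-W.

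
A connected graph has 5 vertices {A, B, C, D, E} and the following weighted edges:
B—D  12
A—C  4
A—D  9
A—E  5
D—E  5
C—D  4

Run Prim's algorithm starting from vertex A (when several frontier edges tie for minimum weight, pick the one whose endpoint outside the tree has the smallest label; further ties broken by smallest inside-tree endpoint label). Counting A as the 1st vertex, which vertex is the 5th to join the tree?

Prim's algorithm from A:
Step 1: frontier [A—C 4, A—E 5, A—D 9] → take A—C (4); add C.
Step 2: frontier [A—E 5, A—D 9, C—D 4] → take C—D (4); add D.
Step 3: frontier [A—E 5, D—E 5, B—D 12] → take A—E (5); add E.
Step 4: frontier [B—D 12] → take B—D (12); add B.
Vertex order: A, C, D, E, B. The 5th vertex is B.

B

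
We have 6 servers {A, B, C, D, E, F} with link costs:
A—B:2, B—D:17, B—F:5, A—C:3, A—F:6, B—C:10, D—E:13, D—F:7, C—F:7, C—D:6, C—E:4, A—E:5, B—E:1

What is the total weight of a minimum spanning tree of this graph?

17

Prim, starting at A.
Step 1: cheapest edge leaving the tree is A—B (2); add B.
Step 2: cheapest edge leaving the tree is B—E (1); add E.
Step 3: cheapest edge leaving the tree is A—C (3); add C.
Step 4: cheapest edge leaving the tree is B—F (5); add F.
Step 5: cheapest edge leaving the tree is C—D (6); add D.
MST edges: A—B, B—E, A—C, B—F, C—D; total weight 2+1+3+5+6 = 17.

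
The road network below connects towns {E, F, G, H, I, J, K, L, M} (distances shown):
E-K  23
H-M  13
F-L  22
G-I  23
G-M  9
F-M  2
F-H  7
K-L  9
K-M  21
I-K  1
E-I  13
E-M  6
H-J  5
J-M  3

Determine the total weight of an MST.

Prim, starting at G.
Step 1: frontier [G-M 9, G-I 23] → take G-M (9); add M.
Step 2: frontier [G-I 23, F-M 2, J-M 3, E-M 6, H-M 13, K-M 21] → take F-M (2); add F.
Step 3: frontier [F-H 7, F-L 22, G-I 23, J-M 3, E-M 6, H-M 13, K-M 21] → take J-M (3); add J.
Step 4: frontier [F-H 7, F-L 22, G-I 23, H-J 5, E-M 6, H-M 13, K-M 21] → take H-J (5); add H.
Step 5: frontier [F-L 22, G-I 23, E-M 6, K-M 21] → take E-M (6); add E.
Step 6: frontier [E-I 13, E-K 23, F-L 22, G-I 23, K-M 21] → take E-I (13); add I.
Step 7: frontier [E-K 23, F-L 22, I-K 1, K-M 21] → take I-K (1); add K.
Step 8: frontier [F-L 22, K-L 9] → take K-L (9); add L.
MST edges: G-M, F-M, J-M, H-J, E-M, E-I, I-K, K-L; total weight 9+2+3+5+6+13+1+9 = 48.

48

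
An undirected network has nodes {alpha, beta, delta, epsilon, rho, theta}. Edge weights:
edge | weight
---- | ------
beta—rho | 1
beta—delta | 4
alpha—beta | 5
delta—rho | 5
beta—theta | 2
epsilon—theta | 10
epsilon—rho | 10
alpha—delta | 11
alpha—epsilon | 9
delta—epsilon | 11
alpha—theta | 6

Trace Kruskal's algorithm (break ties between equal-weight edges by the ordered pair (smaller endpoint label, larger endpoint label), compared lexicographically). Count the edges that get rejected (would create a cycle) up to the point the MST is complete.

2

Sort edges by weight, then run Kruskal:
beta—rho (1): add — endpoints in different components.
beta—theta (2): add — endpoints in different components.
beta—delta (4): add — endpoints in different components.
alpha—beta (5): add — endpoints in different components.
delta—rho (5): skip — delta and rho already connected.
alpha—theta (6): skip — alpha and theta already connected.
alpha—epsilon (9): add — endpoints in different components.
Edges rejected before the tree was complete: 2.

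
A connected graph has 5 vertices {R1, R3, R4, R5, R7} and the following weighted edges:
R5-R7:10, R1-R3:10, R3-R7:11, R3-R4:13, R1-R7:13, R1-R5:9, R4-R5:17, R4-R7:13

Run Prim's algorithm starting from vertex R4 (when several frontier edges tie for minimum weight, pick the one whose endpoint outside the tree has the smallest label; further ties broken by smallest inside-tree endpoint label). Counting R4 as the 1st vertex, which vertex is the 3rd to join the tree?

Prim's algorithm from R4:
Step 1: frontier [R3-R4 13, R4-R7 13, R4-R5 17] → take R3-R4 (13); add R3.
Step 2: frontier [R1-R3 10, R3-R7 11, R4-R7 13, R4-R5 17] → take R1-R3 (10); add R1.
Step 3: frontier [R1-R5 9, R1-R7 13, R3-R7 11, R4-R7 13, R4-R5 17] → take R1-R5 (9); add R5.
Step 4: frontier [R1-R7 13, R3-R7 11, R4-R7 13, R5-R7 10] → take R5-R7 (10); add R7.
Vertex order: R4, R3, R1, R5, R7. The 3rd vertex is R1.

R1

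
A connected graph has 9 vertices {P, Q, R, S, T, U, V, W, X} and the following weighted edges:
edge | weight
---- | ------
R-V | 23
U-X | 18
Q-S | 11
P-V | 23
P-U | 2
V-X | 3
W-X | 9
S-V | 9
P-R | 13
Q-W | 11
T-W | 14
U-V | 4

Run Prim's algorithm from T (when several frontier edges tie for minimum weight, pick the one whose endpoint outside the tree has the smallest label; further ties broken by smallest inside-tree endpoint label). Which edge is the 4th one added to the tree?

Grow the tree from T using Prim:
Step 1: cheapest edge leaving the tree is T-W (14); add W.
Step 2: cheapest edge leaving the tree is W-X (9); add X.
Step 3: cheapest edge leaving the tree is V-X (3); add V.
Step 4: cheapest edge leaving the tree is U-V (4); add U.
Step 5: cheapest edge leaving the tree is P-U (2); add P.
Step 6: cheapest edge leaving the tree is S-V (9); add S.
Step 7: cheapest edge leaving the tree is Q-S (11); add Q.
Step 8: cheapest edge leaving the tree is P-R (13); add R.
The 4th edge added is U-V.

U-V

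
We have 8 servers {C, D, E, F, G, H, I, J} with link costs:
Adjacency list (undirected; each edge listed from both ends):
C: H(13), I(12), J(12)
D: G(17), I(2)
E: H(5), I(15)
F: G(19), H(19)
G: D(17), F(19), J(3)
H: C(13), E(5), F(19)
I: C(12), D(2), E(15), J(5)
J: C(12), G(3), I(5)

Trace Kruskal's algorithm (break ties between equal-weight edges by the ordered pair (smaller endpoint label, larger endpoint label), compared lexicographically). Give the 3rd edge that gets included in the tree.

E-H

Sort edges by weight, then run Kruskal:
D—I (2): add — endpoints in different components.
G—J (3): add — endpoints in different components.
E—H (5): add — endpoints in different components.
I—J (5): add — endpoints in different components.
C—I (12): add — endpoints in different components.
C—J (12): skip — C and J already connected.
C—H (13): add — endpoints in different components.
E—I (15): skip — E and I already connected.
D—G (17): skip — D and G already connected.
F—G (19): add — endpoints in different components.
The 3rd edge added is E—H.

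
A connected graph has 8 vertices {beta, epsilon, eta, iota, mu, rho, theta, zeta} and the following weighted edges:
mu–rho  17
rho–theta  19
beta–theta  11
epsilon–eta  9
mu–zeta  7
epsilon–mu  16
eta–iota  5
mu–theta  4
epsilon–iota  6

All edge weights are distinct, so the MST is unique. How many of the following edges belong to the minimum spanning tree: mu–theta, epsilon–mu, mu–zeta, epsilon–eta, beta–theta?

Sort edges by weight, then run Kruskal:
mu–theta (4): add — endpoints in different components.
eta–iota (5): add — endpoints in different components.
epsilon–iota (6): add — endpoints in different components.
mu–zeta (7): add — endpoints in different components.
epsilon–eta (9): skip — eta and epsilon already connected.
beta–theta (11): add — endpoints in different components.
epsilon–mu (16): add — endpoints in different components.
mu–rho (17): add — endpoints in different components.
MST edge set: {mu–theta, eta–iota, epsilon–iota, mu–zeta, beta–theta, epsilon–mu, mu–rho}.
Of the listed edges, {mu–theta, epsilon–mu, mu–zeta, beta–theta} are in the MST → 4.

4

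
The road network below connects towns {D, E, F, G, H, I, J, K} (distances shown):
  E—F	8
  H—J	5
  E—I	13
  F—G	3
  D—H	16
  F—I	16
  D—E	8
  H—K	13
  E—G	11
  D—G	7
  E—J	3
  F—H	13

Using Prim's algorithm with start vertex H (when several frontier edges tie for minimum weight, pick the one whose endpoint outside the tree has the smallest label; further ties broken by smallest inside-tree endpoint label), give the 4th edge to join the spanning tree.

D-G

Prim's algorithm from H:
Step 1: frontier [H—J 5, F—H 13, H—K 13, D—H 16] → take H—J (5); add J.
Step 2: frontier [F—H 13, H—K 13, D—H 16, E—J 3] → take E—J (3); add E.
Step 3: frontier [D—E 8, E—F 8, E—G 11, E—I 13, F—H 13, H—K 13, D—H 16] → take D—E (8); add D.
Step 4: frontier [D—G 7, E—F 8, E—G 11, E—I 13, F—H 13, H—K 13] → take D—G (7); add G.
Step 5: frontier [E—F 8, E—I 13, F—G 3, F—H 13, H—K 13] → take F—G (3); add F.
Step 6: frontier [E—I 13, F—I 16, H—K 13] → take E—I (13); add I.
Step 7: frontier [H—K 13] → take H—K (13); add K.
The 4th edge added is D—G.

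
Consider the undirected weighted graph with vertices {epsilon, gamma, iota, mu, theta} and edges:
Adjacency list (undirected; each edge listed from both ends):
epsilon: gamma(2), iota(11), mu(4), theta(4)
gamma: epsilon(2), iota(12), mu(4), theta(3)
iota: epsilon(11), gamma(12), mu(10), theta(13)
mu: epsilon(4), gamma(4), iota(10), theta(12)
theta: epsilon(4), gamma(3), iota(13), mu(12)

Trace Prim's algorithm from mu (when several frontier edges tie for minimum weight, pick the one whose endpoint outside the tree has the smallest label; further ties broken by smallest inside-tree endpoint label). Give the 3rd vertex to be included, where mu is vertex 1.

Grow the tree from mu using Prim:
Step 1: cheapest edge leaving the tree is epsilon-mu (4); add epsilon.
Step 2: cheapest edge leaving the tree is epsilon-gamma (2); add gamma.
Step 3: cheapest edge leaving the tree is gamma-theta (3); add theta.
Step 4: cheapest edge leaving the tree is iota-mu (10); add iota.
Vertex order: mu, epsilon, gamma, theta, iota. The 3rd vertex is gamma.

gamma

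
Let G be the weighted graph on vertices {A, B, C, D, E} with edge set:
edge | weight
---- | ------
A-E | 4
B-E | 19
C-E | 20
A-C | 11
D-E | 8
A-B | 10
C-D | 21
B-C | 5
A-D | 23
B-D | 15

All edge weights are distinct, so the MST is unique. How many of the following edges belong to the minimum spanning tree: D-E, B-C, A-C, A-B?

3

Kruskal's algorithm — process edges by increasing weight (ties by edge label):
A-E (4): add. Components now {A,E} {B} {C} {D}
B-C (5): add. Components now {A,E} {B,C} {D}
D-E (8): add. Components now {A,D,E} {B,C}
A-B (10): add. Components now {A,B,C,D,E}
MST edge set: {A-E, B-C, D-E, A-B}.
Of the listed edges, {D-E, B-C, A-B} are in the MST → 3.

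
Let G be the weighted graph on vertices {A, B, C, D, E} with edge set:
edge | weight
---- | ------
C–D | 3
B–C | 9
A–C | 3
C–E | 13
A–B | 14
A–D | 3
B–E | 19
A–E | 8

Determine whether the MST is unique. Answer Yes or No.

No

Sort edges by weight, then run Kruskal:
A–C (3): add. Components now {A,C} {B} {D} {E}
A–D (3): add. Components now {A,C,D} {B} {E}
C–D (3): skip — C and D already connected.
A–E (8): add. Components now {A,C,D,E} {B}
B–C (9): add. Components now {A,B,C,D,E}
Non-tree edge C–D has weight 3, equal to the heaviest edge on its tree cycle — swapping gives another MST of the same weight. Not unique.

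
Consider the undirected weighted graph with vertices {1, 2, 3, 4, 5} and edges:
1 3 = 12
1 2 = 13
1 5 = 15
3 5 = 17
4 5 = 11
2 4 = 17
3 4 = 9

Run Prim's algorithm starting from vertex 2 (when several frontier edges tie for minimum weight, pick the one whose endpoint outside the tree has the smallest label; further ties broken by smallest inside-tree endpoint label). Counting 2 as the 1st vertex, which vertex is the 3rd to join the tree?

3

Prim, starting at 2.
Step 1: frontier [1 2 13, 2 4 17] → take 1 2 (13); add 1.
Step 2: frontier [1 3 12, 1 5 15, 2 4 17] → take 1 3 (12); add 3.
Step 3: frontier [1 5 15, 2 4 17, 3 4 9, 3 5 17] → take 3 4 (9); add 4.
Step 4: frontier [1 5 15, 3 5 17, 4 5 11] → take 4 5 (11); add 5.
Vertex order: 2, 1, 3, 4, 5. The 3rd vertex is 3.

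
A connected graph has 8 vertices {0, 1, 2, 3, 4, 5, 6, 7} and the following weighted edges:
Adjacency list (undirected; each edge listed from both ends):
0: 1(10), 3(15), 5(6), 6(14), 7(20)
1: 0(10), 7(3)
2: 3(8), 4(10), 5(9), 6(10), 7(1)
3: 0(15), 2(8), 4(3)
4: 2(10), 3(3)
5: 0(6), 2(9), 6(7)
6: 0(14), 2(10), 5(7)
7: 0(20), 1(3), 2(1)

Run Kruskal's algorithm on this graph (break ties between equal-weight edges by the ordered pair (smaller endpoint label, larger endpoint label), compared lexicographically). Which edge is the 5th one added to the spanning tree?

Kruskal's algorithm — process edges by increasing weight (ties by edge label):
2-7 (1): add — endpoints in different components.
1-7 (3): add — endpoints in different components.
3-4 (3): add — endpoints in different components.
0-5 (6): add — endpoints in different components.
5-6 (7): add — endpoints in different components.
2-3 (8): add — endpoints in different components.
2-5 (9): add — endpoints in different components.
The 5th edge added is 5-6.

5-6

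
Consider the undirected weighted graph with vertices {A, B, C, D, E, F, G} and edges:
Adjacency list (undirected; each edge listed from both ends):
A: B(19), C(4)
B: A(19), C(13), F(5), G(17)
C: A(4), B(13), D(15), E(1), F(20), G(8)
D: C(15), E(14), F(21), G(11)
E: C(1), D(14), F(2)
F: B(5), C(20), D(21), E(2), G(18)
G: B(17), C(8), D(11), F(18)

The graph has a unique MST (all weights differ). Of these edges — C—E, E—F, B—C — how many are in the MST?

2

Kruskal: consider edges lightest-first.
C—E (1): add. Components now {A} {B} {C,E} {D} {F} {G}
E—F (2): add. Components now {A} {B} {C,E,F} {D} {G}
A—C (4): add. Components now {A,C,E,F} {B} {D} {G}
B—F (5): add. Components now {A,B,C,E,F} {D} {G}
C—G (8): add. Components now {A,B,C,E,F,G} {D}
D—G (11): add. Components now {A,B,C,D,E,F,G}
MST edge set: {C—E, E—F, A—C, B—F, C—G, D—G}.
Of the listed edges, {C—E, E—F} are in the MST → 2.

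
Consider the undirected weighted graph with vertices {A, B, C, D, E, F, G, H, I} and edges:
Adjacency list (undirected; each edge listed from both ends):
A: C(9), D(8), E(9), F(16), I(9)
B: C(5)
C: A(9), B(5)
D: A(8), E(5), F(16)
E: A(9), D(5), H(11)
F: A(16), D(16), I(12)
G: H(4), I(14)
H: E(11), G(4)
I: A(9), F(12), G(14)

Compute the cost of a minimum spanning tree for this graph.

63

Sort edges by weight, then run Kruskal:
G H (4): add — endpoints in different components.
B C (5): add — endpoints in different components.
D E (5): add — endpoints in different components.
A D (8): add — endpoints in different components.
A C (9): add — endpoints in different components.
A E (9): skip — A and E already connected.
A I (9): add — endpoints in different components.
E H (11): add — endpoints in different components.
F I (12): add — endpoints in different components.
MST edges: G H, B C, D E, A D, A C, A I, E H, F I; total weight 4+5+5+8+9+9+11+12 = 63.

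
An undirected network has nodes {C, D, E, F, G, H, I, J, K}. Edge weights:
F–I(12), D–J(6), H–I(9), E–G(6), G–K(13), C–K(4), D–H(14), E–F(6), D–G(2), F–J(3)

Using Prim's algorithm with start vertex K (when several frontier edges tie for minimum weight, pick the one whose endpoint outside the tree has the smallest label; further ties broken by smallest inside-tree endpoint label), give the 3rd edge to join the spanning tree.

Grow the tree from K using Prim:
Step 1: cheapest edge leaving the tree is C–K (4); add C.
Step 2: cheapest edge leaving the tree is G–K (13); add G.
Step 3: cheapest edge leaving the tree is D–G (2); add D.
Step 4: cheapest edge leaving the tree is E–G (6); add E.
Step 5: cheapest edge leaving the tree is E–F (6); add F.
Step 6: cheapest edge leaving the tree is F–J (3); add J.
Step 7: cheapest edge leaving the tree is F–I (12); add I.
Step 8: cheapest edge leaving the tree is H–I (9); add H.
The 3rd edge added is D–G.

D-G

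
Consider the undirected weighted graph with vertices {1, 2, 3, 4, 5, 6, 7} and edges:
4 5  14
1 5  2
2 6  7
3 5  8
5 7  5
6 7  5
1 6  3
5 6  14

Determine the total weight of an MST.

39

Sort edges by weight, then run Kruskal:
1 5 (2): add — endpoints in different components.
1 6 (3): add — endpoints in different components.
5 7 (5): add — endpoints in different components.
6 7 (5): skip — 6 and 7 already connected.
2 6 (7): add — endpoints in different components.
3 5 (8): add — endpoints in different components.
4 5 (14): add — endpoints in different components.
MST edges: 1 5, 1 6, 5 7, 2 6, 3 5, 4 5; total weight 2+3+5+7+8+14 = 39.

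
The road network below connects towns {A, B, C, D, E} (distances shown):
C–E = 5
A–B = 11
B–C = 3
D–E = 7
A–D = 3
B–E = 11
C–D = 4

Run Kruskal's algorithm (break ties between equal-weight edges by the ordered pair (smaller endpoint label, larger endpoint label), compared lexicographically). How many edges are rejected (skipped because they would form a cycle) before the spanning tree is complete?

0

Kruskal: consider edges lightest-first.
A–D (3): add — endpoints in different components.
B–C (3): add — endpoints in different components.
C–D (4): add — endpoints in different components.
C–E (5): add — endpoints in different components.
Edges rejected before the tree was complete: 0.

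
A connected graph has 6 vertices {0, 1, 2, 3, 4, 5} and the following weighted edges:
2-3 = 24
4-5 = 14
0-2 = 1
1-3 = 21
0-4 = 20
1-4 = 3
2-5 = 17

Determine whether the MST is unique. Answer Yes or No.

Kruskal: consider edges lightest-first.
0-2 (1): add — endpoints in different components.
1-4 (3): add — endpoints in different components.
4-5 (14): add — endpoints in different components.
2-5 (17): add — endpoints in different components.
0-4 (20): skip — 0 and 4 already connected.
1-3 (21): add — endpoints in different components.
Every non-tree edge has weight strictly greater than the heaviest edge on the tree path between its endpoints, so the MST is unique.

Yes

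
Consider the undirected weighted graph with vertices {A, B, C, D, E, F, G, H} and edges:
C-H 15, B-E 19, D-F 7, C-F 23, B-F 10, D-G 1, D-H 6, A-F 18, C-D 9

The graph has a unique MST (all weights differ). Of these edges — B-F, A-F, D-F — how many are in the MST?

3

Sort edges by weight, then run Kruskal:
D-G (1): add — endpoints in different components.
D-H (6): add — endpoints in different components.
D-F (7): add — endpoints in different components.
C-D (9): add — endpoints in different components.
B-F (10): add — endpoints in different components.
C-H (15): skip — C and H already connected.
A-F (18): add — endpoints in different components.
B-E (19): add — endpoints in different components.
MST edge set: {D-G, D-H, D-F, C-D, B-F, A-F, B-E}.
Of the listed edges, {B-F, A-F, D-F} are in the MST → 3.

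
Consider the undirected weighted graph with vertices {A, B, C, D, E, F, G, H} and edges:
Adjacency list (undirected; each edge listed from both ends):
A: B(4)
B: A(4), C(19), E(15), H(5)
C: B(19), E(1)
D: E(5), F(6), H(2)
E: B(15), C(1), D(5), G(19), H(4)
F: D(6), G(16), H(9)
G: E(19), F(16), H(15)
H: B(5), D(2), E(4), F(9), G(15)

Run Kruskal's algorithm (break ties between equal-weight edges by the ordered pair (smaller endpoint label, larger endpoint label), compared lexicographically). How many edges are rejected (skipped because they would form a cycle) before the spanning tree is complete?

3

Kruskal: consider edges lightest-first.
C-E (1): add — endpoints in different components.
D-H (2): add — endpoints in different components.
A-B (4): add — endpoints in different components.
E-H (4): add — endpoints in different components.
B-H (5): add — endpoints in different components.
D-E (5): skip — D and E already connected.
D-F (6): add — endpoints in different components.
F-H (9): skip — F and H already connected.
B-E (15): skip — B and E already connected.
G-H (15): add — endpoints in different components.
Edges rejected before the tree was complete: 3.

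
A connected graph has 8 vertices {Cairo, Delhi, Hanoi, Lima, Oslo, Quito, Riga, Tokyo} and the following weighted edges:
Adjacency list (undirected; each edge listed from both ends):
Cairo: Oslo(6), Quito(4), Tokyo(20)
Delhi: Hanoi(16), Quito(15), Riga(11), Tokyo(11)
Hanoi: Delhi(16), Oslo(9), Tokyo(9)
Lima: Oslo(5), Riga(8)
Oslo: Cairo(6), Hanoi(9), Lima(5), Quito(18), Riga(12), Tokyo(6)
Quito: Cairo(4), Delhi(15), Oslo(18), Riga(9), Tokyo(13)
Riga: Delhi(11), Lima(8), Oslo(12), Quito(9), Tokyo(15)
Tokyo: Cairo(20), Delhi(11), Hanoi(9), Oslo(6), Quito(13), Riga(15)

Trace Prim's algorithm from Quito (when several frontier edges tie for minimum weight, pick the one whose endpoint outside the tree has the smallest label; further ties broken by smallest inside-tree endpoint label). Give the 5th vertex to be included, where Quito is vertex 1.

Tokyo

Prim, starting at Quito.
Step 1: cheapest edge leaving the tree is Cairo–Quito (4); add Cairo.
Step 2: cheapest edge leaving the tree is Cairo–Oslo (6); add Oslo.
Step 3: cheapest edge leaving the tree is Lima–Oslo (5); add Lima.
Step 4: cheapest edge leaving the tree is Oslo–Tokyo (6); add Tokyo.
Step 5: cheapest edge leaving the tree is Lima–Riga (8); add Riga.
Step 6: cheapest edge leaving the tree is Hanoi–Oslo (9); add Hanoi.
Step 7: cheapest edge leaving the tree is Delhi–Riga (11); add Delhi.
Vertex order: Quito, Cairo, Oslo, Lima, Tokyo, Riga, Hanoi, Delhi. The 5th vertex is Tokyo.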